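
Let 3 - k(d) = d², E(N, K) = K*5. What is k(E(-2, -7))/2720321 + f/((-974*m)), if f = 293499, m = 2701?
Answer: -801626299007/7156549758454 ≈ -0.11201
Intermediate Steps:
E(N, K) = 5*K
k(d) = 3 - d²
k(E(-2, -7))/2720321 + f/((-974*m)) = (3 - (5*(-7))²)/2720321 + 293499/((-974*2701)) = (3 - 1*(-35)²)*(1/2720321) + 293499/(-2630774) = (3 - 1*1225)*(1/2720321) + 293499*(-1/2630774) = (3 - 1225)*(1/2720321) - 293499/2630774 = -1222*1/2720321 - 293499/2630774 = -1222/2720321 - 293499/2630774 = -801626299007/7156549758454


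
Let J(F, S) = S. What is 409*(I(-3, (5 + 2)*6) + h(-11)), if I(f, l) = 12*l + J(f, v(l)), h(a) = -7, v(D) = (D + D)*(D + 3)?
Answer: 1749293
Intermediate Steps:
v(D) = 2*D*(3 + D) (v(D) = (2*D)*(3 + D) = 2*D*(3 + D))
I(f, l) = 12*l + 2*l*(3 + l)
409*(I(-3, (5 + 2)*6) + h(-11)) = 409*(2*((5 + 2)*6)*(9 + (5 + 2)*6) - 7) = 409*(2*(7*6)*(9 + 7*6) - 7) = 409*(2*42*(9 + 42) - 7) = 409*(2*42*51 - 7) = 409*(4284 - 7) = 409*4277 = 1749293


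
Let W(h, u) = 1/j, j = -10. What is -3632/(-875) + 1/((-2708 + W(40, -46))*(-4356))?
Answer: 214224146551/51609615750 ≈ 4.1509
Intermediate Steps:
W(h, u) = -1/10 (W(h, u) = 1/(-10) = -1/10)
-3632/(-875) + 1/((-2708 + W(40, -46))*(-4356)) = -3632/(-875) + 1/(-2708 - 1/10*(-4356)) = -3632*(-1/875) - 1/4356/(-27081/10) = 3632/875 - 10/27081*(-1/4356) = 3632/875 + 5/58982418 = 214224146551/51609615750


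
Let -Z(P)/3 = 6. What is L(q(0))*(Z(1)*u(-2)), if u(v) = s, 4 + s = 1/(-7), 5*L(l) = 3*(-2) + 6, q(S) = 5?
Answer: 0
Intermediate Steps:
L(l) = 0 (L(l) = (3*(-2) + 6)/5 = (-6 + 6)/5 = (⅕)*0 = 0)
Z(P) = -18 (Z(P) = -3*6 = -18)
s = -29/7 (s = -4 + 1/(-7) = -4 + 1*(-⅐) = -4 - ⅐ = -29/7 ≈ -4.1429)
u(v) = -29/7
L(q(0))*(Z(1)*u(-2)) = 0*(-18*(-29/7)) = 0*(522/7) = 0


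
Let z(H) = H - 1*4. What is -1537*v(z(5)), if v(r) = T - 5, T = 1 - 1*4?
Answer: 12296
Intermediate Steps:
T = -3 (T = 1 - 4 = -3)
z(H) = -4 + H (z(H) = H - 4 = -4 + H)
v(r) = -8 (v(r) = -3 - 5 = -8)
-1537*v(z(5)) = -1537*(-8) = 12296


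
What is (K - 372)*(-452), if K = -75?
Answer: 202044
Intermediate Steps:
(K - 372)*(-452) = (-75 - 372)*(-452) = -447*(-452) = 202044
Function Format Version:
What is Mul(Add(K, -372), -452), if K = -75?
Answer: 202044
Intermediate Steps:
Mul(Add(K, -372), -452) = Mul(Add(-75, -372), -452) = Mul(-447, -452) = 202044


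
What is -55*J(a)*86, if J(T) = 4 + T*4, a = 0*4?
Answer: -18920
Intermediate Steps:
a = 0
J(T) = 4 + 4*T
-55*J(a)*86 = -55*(4 + 4*0)*86 = -55*(4 + 0)*86 = -220*86 = -55*344 = -18920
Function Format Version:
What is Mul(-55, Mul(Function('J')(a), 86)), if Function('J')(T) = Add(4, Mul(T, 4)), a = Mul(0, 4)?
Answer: -18920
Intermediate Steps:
a = 0
Function('J')(T) = Add(4, Mul(4, T))
Mul(-55, Mul(Function('J')(a), 86)) = Mul(-55, Mul(Add(4, Mul(4, 0)), 86)) = Mul(-55, Mul(Add(4, 0), 86)) = Mul(-55, Mul(4, 86)) = Mul(-55, 344) = -18920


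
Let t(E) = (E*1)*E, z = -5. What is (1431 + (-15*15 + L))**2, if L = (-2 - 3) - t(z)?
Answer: 1382976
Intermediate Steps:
t(E) = E**2 (t(E) = E*E = E**2)
L = -30 (L = (-2 - 3) - 1*(-5)**2 = -5 - 1*25 = -5 - 25 = -30)
(1431 + (-15*15 + L))**2 = (1431 + (-15*15 - 30))**2 = (1431 + (-225 - 30))**2 = (1431 - 255)**2 = 1176**2 = 1382976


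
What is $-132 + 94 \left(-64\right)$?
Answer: $-6148$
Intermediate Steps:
$-132 + 94 \left(-64\right) = -132 - 6016 = -6148$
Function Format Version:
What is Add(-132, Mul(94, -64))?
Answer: -6148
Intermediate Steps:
Add(-132, Mul(94, -64)) = Add(-132, -6016) = -6148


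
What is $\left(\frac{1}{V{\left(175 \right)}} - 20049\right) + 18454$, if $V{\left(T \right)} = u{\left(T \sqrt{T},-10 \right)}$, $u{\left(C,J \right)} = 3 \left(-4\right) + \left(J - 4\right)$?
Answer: $- \frac{41471}{26} \approx -1595.0$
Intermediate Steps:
$u{\left(C,J \right)} = -16 + J$ ($u{\left(C,J \right)} = -12 + \left(-4 + J\right) = -16 + J$)
$V{\left(T \right)} = -26$ ($V{\left(T \right)} = -16 - 10 = -26$)
$\left(\frac{1}{V{\left(175 \right)}} - 20049\right) + 18454 = \left(\frac{1}{-26} - 20049\right) + 18454 = \left(- \frac{1}{26} - 20049\right) + 18454 = - \frac{521275}{26} + 18454 = - \frac{41471}{26}$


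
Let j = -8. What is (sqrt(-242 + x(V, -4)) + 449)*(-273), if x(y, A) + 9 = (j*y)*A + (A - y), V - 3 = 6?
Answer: -122577 - 546*sqrt(6) ≈ -1.2391e+5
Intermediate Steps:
V = 9 (V = 3 + 6 = 9)
x(y, A) = -9 + A - y - 8*A*y (x(y, A) = -9 + ((-8*y)*A + (A - y)) = -9 + (-8*A*y + (A - y)) = -9 + (A - y - 8*A*y) = -9 + A - y - 8*A*y)
(sqrt(-242 + x(V, -4)) + 449)*(-273) = (sqrt(-242 + (-9 - 4 - 1*9 - 8*(-4)*9)) + 449)*(-273) = (sqrt(-242 + (-9 - 4 - 9 + 288)) + 449)*(-273) = (sqrt(-242 + 266) + 449)*(-273) = (sqrt(24) + 449)*(-273) = (2*sqrt(6) + 449)*(-273) = (449 + 2*sqrt(6))*(-273) = -122577 - 546*sqrt(6)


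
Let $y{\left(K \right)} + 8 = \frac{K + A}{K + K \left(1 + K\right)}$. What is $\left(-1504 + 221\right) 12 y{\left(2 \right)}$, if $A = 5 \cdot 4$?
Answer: $80829$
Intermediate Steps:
$A = 20$
$y{\left(K \right)} = -8 + \frac{20 + K}{K + K \left(1 + K\right)}$ ($y{\left(K \right)} = -8 + \frac{K + 20}{K + K \left(1 + K\right)} = -8 + \frac{20 + K}{K + K \left(1 + K\right)}$)
$\left(-1504 + 221\right) 12 y{\left(2 \right)} = \left(-1504 + 221\right) 12 \frac{20 - 30 - 8 \cdot 2^{2}}{2 \left(2 + 2\right)} = - 1283 \cdot 12 \frac{20 - 30 - 32}{2 \cdot 4} = - 1283 \cdot 12 \cdot \frac{1}{2} \cdot \frac{1}{4} \left(20 - 30 - 32\right) = - 1283 \cdot 12 \cdot \frac{1}{2} \cdot \frac{1}{4} \left(-42\right) = - 1283 \cdot 12 \left(- \frac{21}{4}\right) = \left(-1283\right) \left(-63\right) = 80829$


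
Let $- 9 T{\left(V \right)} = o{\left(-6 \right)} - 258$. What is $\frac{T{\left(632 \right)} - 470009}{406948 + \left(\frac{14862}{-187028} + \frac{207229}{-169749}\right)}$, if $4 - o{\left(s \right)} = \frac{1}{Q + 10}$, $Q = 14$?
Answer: $- \frac{29841726192571373}{25839337867476812} \approx -1.1549$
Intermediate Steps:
$o{\left(s \right)} = \frac{95}{24}$ ($o{\left(s \right)} = 4 - \frac{1}{14 + 10} = 4 - \frac{1}{24} = \frac{95}{24}$)
$T{\left(V \right)} = \frac{6097}{216}$ ($T{\left(V \right)} = - \frac{\frac{95}{24} - 258}{9} = \left(- \frac{1}{9}\right) \left(- \frac{6097}{24}\right) = \frac{6097}{216}$)
$\frac{T{\left(632 \right)} - 470009}{406948 + \left(\frac{14862}{-187028} + \frac{207229}{-169749}\right)} = \frac{\frac{6097}{216} - 470009}{406948 + \left(\frac{14862}{-187028} + \frac{207229}{-169749}\right)} = - \frac{101515847}{216 \left(406948 + \left(14862 \left(- \frac{1}{187028}\right) + 207229 \left(- \frac{1}{169749}\right)\right)\right)} = - \frac{101515847}{216 \left(406948 - \frac{20640217525}{15873907986}\right)} = - \frac{101515847}{216 \cdot \frac{6459834466869203}{15873907986}} = \left(- \frac{101515847}{216}\right) \frac{15873907986}{6459834466869203} = - \frac{29841726192571373}{25839337867476812}$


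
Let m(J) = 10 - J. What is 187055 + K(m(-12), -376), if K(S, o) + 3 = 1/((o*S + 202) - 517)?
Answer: 1606215523/8587 ≈ 1.8705e+5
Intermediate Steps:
K(S, o) = -3 + 1/(-315 + S*o) (K(S, o) = -3 + 1/((o*S + 202) - 517) = -3 + 1/((S*o + 202) - 517) = -3 + 1/((202 + S*o) - 517) = -3 + 1/(-315 + S*o))
187055 + K(m(-12), -376) = 187055 + (946 - 3*(10 - 1*(-12))*(-376))/(-315 + (10 - 1*(-12))*(-376)) = 187055 + (946 - 3*(10 + 12)*(-376))/(-315 + (10 + 12)*(-376)) = 187055 + (946 - 3*22*(-376))/(-315 + 22*(-376)) = 187055 + (946 + 24816)/(-315 - 8272) = 187055 + 25762/(-8587) = 187055 - 1/8587*25762 = 187055 - 25762/8587 = 1606215523/8587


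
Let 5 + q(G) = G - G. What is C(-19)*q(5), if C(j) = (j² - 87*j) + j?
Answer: -9975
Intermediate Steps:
C(j) = j² - 86*j
q(G) = -5 (q(G) = -5 + (G - G) = -5 + 0 = -5)
C(-19)*q(5) = -19*(-86 - 19)*(-5) = -19*(-105)*(-5) = 1995*(-5) = -9975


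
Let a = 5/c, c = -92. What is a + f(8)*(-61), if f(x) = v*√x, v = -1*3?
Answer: -5/92 + 366*√2 ≈ 517.55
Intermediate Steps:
v = -3
f(x) = -3*√x
a = -5/92 (a = 5/(-92) = 5*(-1/92) = -5/92 ≈ -0.054348)
a + f(8)*(-61) = -5/92 - 6*√2*(-61) = -5/92 + 366*√2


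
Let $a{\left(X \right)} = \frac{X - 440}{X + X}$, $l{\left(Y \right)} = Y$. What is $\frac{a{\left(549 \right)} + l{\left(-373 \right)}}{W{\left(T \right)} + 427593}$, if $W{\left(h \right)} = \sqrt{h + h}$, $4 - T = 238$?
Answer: $- \frac{58358605295}{66917893326822} + \frac{409445 i \sqrt{13}}{33458946663411} \approx -0.00087209 + 4.4122 \cdot 10^{-8} i$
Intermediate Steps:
$T = -234$ ($T = 4 - 238 = -234$)
$a{\left(X \right)} = \frac{-440 + X}{2 X}$
$W{\left(h \right)} = \sqrt{2} \sqrt{h}$ ($W{\left(h \right)} = \sqrt{2 h} = \sqrt{2} \sqrt{h}$)
$\frac{a{\left(549 \right)} + l{\left(-373 \right)}}{W{\left(T \right)} + 427593} = \frac{\frac{-440 + 549}{2 \cdot 549} - 373}{\sqrt{2} \sqrt{-234} + 427593} = \frac{\frac{1}{2} \cdot \frac{1}{549} \cdot 109 - 373}{\sqrt{2} \cdot 3 i \sqrt{26} + 427593} = \frac{\frac{109}{1098} - 373}{6 i \sqrt{13} + 427593} = - \frac{409445}{1098 \left(427593 + 6 i \sqrt{13}\right)}$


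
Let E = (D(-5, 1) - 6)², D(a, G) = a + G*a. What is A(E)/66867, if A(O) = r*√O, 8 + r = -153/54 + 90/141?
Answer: -23000/9428247 ≈ -0.0024395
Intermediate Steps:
r = -2875/282 (r = -8 + (-153/54 + 90/141) = -8 + (-153*1/54 + 90*(1/141)) = -8 + (-17/6 + 30/47) = -8 - 619/282 = -2875/282 ≈ -10.195)
E = 256 (E = (-5*(1 + 1) - 6)² = (-5*2 - 6)² = (-10 - 6)² = (-16)² = 256)
A(O) = -2875*√O/282
A(E)/66867 = -2875*√256/282/66867 = -2875/282*16*(1/66867) = -23000/141*1/66867 = -23000/9428247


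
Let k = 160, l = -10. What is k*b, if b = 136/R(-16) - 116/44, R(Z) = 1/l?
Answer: -2398240/11 ≈ -2.1802e+5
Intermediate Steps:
R(Z) = -1/10 (R(Z) = 1/(-10) = -1/10)
b = -14989/11 (b = 136/(-1/10) - 116/44 = 136*(-10) - 116*1/44 = -1360 - 29/11 = -14989/11 ≈ -1362.6)
k*b = 160*(-14989/11) = -2398240/11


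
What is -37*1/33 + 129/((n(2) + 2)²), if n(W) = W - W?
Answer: 4109/132 ≈ 31.129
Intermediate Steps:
n(W) = 0
-37*1/33 + 129/((n(2) + 2)²) = -37*1/33 + 129/((0 + 2)²) = -37*1/33 + 129/(2²) = -37/33 + 129/4 = 4109/132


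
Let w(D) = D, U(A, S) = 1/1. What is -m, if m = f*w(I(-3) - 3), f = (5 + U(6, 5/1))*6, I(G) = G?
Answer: 216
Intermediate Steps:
U(A, S) = 1
f = 36 (f = (5 + 1)*6 = 6*6 = 36)
m = -216 (m = 36*(-3 - 3) = 36*(-6) = -216)
-m = -1*(-216) = 216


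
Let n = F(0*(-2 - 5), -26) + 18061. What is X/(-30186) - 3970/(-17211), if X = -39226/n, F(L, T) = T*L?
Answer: 360846137051/1563875639001 ≈ 0.23074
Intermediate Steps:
F(L, T) = L*T
n = 18061 (n = (0*(-2 - 5))*(-26) + 18061 = (0*(-7))*(-26) + 18061 = 0*(-26) + 18061 = 0 + 18061 = 18061)
X = -39226/18061 ≈ -2.1719
X/(-30186) - 3970/(-17211) = -39226/18061/(-30186) - 3970/(-17211) = -39226/18061*(-1/30186) - 3970*(-1/17211) = 19613/272594673 + 3970/17211 = 360846137051/1563875639001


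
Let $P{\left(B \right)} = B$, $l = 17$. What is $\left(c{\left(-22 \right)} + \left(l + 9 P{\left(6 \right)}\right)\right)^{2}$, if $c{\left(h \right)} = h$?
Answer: $2401$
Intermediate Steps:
$\left(c{\left(-22 \right)} + \left(l + 9 P{\left(6 \right)}\right)\right)^{2} = \left(-22 + \left(17 + 9 \cdot 6\right)\right)^{2} = \left(-22 + \left(17 + 54\right)\right)^{2} = \left(-22 + 71\right)^{2} = 49^{2} = 2401$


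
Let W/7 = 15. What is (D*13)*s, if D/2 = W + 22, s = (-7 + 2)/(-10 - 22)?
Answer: 8255/16 ≈ 515.94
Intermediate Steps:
W = 105 (W = 7*15 = 105)
s = 5/32 (s = -5/(-32) = -5*(-1/32) = 5/32 ≈ 0.15625)
D = 254 (D = 2*(105 + 22) = 2*127 = 254)
(D*13)*s = (254*13)*(5/32) = 3302*(5/32) = 8255/16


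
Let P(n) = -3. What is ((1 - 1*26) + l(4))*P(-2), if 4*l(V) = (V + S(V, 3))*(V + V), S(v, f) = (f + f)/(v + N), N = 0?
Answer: 42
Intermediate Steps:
S(v, f) = 2*f/v (S(v, f) = (f + f)/(v + 0) = (2*f)/v = 2*f/v)
l(V) = V*(V + 6/V)/2 (l(V) = ((V + 2*3/V)*(V + V))/4 = ((V + 6/V)*(2*V))/4 = (2*V*(V + 6/V))/4 = V*(V + 6/V)/2)
((1 - 1*26) + l(4))*P(-2) = ((1 - 1*26) + (3 + (1/2)*4**2))*(-3) = ((1 - 26) + (3 + (1/2)*16))*(-3) = (-25 + (3 + 8))*(-3) = (-25 + 11)*(-3) = -14*(-3) = 42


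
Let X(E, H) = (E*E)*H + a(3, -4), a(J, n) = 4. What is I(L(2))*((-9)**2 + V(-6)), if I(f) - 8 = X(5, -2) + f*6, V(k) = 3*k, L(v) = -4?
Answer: -3906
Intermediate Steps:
X(E, H) = 4 + H*E**2 (X(E, H) = (E*E)*H + 4 = E**2*H + 4 = H*E**2 + 4 = 4 + H*E**2)
I(f) = -38 + 6*f (I(f) = 8 + ((4 - 2*5**2) + f*6) = 8 + ((4 - 2*25) + 6*f) = 8 + ((4 - 50) + 6*f) = 8 + (-46 + 6*f) = -38 + 6*f)
I(L(2))*((-9)**2 + V(-6)) = (-38 + 6*(-4))*((-9)**2 + 3*(-6)) = (-38 - 24)*(81 - 18) = -62*63 = -3906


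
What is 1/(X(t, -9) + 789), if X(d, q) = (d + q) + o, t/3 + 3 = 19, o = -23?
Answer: 1/805 ≈ 0.0012422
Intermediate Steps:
t = 48 (t = -9 + 3*19 = -9 + 57 = 48)
X(d, q) = -23 + d + q (X(d, q) = (d + q) - 23 = -23 + d + q)
1/(X(t, -9) + 789) = 1/((-23 + 48 - 9) + 789) = 1/(16 + 789) = 1/805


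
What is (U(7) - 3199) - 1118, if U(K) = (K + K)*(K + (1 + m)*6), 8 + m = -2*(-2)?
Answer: -4471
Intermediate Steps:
m = -4 (m = -8 - 2*(-2) = -8 + 4 = -4)
U(K) = 2*K*(-18 + K) (U(K) = (K + K)*(K + (1 - 4)*6) = (2*K)*(K - 3*6) = (2*K)*(K - 18) = (2*K)*(-18 + K) = 2*K*(-18 + K))
(U(7) - 3199) - 1118 = (2*7*(-18 + 7) - 3199) - 1118 = (2*7*(-11) - 3199) - 1118 = (-154 - 3199) - 1118 = -3353 - 1118 = -4471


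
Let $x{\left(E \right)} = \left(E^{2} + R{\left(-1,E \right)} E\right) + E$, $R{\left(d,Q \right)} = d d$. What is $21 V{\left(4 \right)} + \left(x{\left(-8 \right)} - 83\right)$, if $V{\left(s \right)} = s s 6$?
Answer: $1981$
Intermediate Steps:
$V{\left(s \right)} = 6 s^{2}$ ($V{\left(s \right)} = s^{2} \cdot 6 = 6 s^{2}$)
$R{\left(d,Q \right)} = d^{2}$
$x{\left(E \right)} = E^{2} + 2 E$ ($x{\left(E \right)} = \left(E^{2} + \left(-1\right)^{2} E\right) + E = \left(E^{2} + 1 E\right) + E = \left(E^{2} + E\right) + E = \left(E + E^{2}\right) + E = E^{2} + 2 E$)
$21 V{\left(4 \right)} + \left(x{\left(-8 \right)} - 83\right) = 21 \cdot 6 \cdot 4^{2} - \left(83 + 8 \left(2 - 8\right)\right) = 21 \cdot 6 \cdot 16 - 35 = 21 \cdot 96 + \left(48 - 83\right) = 2016 - 35 = 1981$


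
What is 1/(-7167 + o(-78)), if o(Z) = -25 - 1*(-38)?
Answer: -1/7154 ≈ -0.00013978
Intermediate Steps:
o(Z) = 13 (o(Z) = -25 + 38 = 13)
1/(-7167 + o(-78)) = 1/(-7167 + 13) = 1/(-7154) = -1/7154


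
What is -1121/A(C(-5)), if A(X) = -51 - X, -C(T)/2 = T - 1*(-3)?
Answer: 1121/55 ≈ 20.382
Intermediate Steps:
C(T) = -6 - 2*T (C(T) = -2*(T - 1*(-3)) = -2*(T + 3) = -2*(3 + T) = -6 - 2*T)
-1121/A(C(-5)) = -1121/(-51 - (-6 - 2*(-5))) = -1121/(-51 - (-6 + 10)) = -1121/(-51 - 1*4) = -1121/(-51 - 4) = -1121/(-55) = -1121*(-1/55) = 1121/55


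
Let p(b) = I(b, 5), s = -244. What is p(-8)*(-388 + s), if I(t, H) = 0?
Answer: 0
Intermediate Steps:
p(b) = 0
p(-8)*(-388 + s) = 0*(-388 - 244) = 0*(-632) = 0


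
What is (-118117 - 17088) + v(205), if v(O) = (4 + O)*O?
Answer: -92360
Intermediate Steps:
v(O) = O*(4 + O)
(-118117 - 17088) + v(205) = (-118117 - 17088) + 205*(4 + 205) = -135205 + 205*209 = -135205 + 42845 = -92360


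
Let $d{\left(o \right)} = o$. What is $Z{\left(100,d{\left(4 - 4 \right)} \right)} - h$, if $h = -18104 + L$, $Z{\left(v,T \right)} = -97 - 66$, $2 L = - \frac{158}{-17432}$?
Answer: $\frac{312747433}{17432} \approx 17941.0$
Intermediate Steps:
$L = \frac{79}{17432}$ ($L = \frac{\left(-158\right) \frac{1}{-17432}}{2} = \frac{\left(-158\right) \left(- \frac{1}{17432}\right)}{2} = \frac{1}{2} \cdot \frac{79}{8716} = \frac{79}{17432} \approx 0.0045319$)
$Z{\left(v,T \right)} = -163$ ($Z{\left(v,T \right)} = -97 - 66 = -163$)
$h = - \frac{315588849}{17432}$ ($h = -18104 + \frac{79}{17432} = - \frac{315588849}{17432} \approx -18104.0$)
$Z{\left(100,d{\left(4 - 4 \right)} \right)} - h = -163 - - \frac{315588849}{17432} = -163 + \frac{315588849}{17432} = \frac{312747433}{17432}$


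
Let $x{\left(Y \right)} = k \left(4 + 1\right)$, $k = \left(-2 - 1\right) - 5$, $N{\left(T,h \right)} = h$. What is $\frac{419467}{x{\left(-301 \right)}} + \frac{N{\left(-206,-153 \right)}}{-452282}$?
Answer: $- \frac{94858683787}{9045640} \approx -10487.0$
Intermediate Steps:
$k = -8$ ($k = -3 - 5 = -8$)
$x{\left(Y \right)} = -40$ ($x{\left(Y \right)} = - 8 \left(4 + 1\right) = \left(-8\right) 5 = -40$)
$\frac{419467}{x{\left(-301 \right)}} + \frac{N{\left(-206,-153 \right)}}{-452282} = \frac{419467}{-40} - \frac{153}{-452282} = 419467 \left(- \frac{1}{40}\right) - - \frac{153}{452282} = - \frac{419467}{40} + \frac{153}{452282} = - \frac{94858683787}{9045640}$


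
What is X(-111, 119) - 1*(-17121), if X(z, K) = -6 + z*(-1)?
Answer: 17226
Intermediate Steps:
X(z, K) = -6 - z
X(-111, 119) - 1*(-17121) = (-6 - 1*(-111)) - 1*(-17121) = (-6 + 111) + 17121 = 105 + 17121 = 17226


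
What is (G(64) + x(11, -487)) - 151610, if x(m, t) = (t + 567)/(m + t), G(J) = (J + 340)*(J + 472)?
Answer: 7727126/119 ≈ 64934.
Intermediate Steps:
G(J) = (340 + J)*(472 + J)
x(m, t) = (567 + t)/(m + t)
(G(64) + x(11, -487)) - 151610 = ((160480 + 64² + 812*64) + (567 - 487)/(11 - 487)) - 151610 = ((160480 + 4096 + 51968) + 80/(-476)) - 151610 = (216544 - 1/476*80) - 151610 = (216544 - 20/119) - 151610 = 25768716/119 - 151610 = 7727126/119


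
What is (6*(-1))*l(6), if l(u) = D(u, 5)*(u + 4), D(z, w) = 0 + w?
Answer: -300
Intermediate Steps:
D(z, w) = w
l(u) = 20 + 5*u (l(u) = 5*(u + 4) = 5*(4 + u) = 20 + 5*u)
(6*(-1))*l(6) = (6*(-1))*(20 + 5*6) = -6*(20 + 30) = -6*50 = -300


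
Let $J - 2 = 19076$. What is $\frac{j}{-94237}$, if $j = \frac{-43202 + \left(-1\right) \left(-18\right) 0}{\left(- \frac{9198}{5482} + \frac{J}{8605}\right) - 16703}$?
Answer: $- \frac{509487774305}{18562301694644422} \approx -2.7447 \cdot 10^{-5}$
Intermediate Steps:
$J = 19078$ ($J = 2 + 19076 = 19078$)
$j = \frac{509487774305}{196974667006}$ ($j = \frac{-43202 + \left(-1\right) \left(-18\right) 0}{\left(- \frac{9198}{5482} + \frac{19078}{8605}\right) - 16703} = \frac{-43202 + 18 \cdot 0}{\left(\left(-9198\right) \frac{1}{5482} + 19078 \cdot \frac{1}{8605}\right) - 16703} = \frac{-43202 + 0}{\left(- \frac{4599}{2741} + \frac{19078}{8605}\right) - 16703} = - \frac{43202}{\frac{12718403}{23586305} - 16703} = - \frac{43202}{- \frac{393949334012}{23586305}} = \left(-43202\right) \left(- \frac{23586305}{393949334012}\right) = \frac{509487774305}{196974667006} \approx 2.5866$)
$\frac{j}{-94237} = \frac{509487774305}{196974667006 \left(-94237\right)} = \frac{509487774305}{196974667006} \left(- \frac{1}{94237}\right) = - \frac{509487774305}{18562301694644422}$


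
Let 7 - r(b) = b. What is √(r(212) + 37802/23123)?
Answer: I*√108733895799/23123 ≈ 14.261*I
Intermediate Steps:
r(b) = 7 - b
√(r(212) + 37802/23123) = √((7 - 1*212) + 37802/23123) = √((7 - 212) + 37802*(1/23123)) = √(-205 + 37802/23123) = √(-4702413/23123) = I*√108733895799/23123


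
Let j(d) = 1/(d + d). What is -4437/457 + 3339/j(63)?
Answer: 192261861/457 ≈ 4.2070e+5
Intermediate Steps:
j(d) = 1/(2*d)
-4437/457 + 3339/j(63) = -4437/457 + 3339/(((1/2)/63)) = -4437*1/457 + 3339/(((1/2)*(1/63))) = -4437/457 + 3339/(1/126) = -4437/457 + 3339*126 = -4437/457 + 420714 = 192261861/457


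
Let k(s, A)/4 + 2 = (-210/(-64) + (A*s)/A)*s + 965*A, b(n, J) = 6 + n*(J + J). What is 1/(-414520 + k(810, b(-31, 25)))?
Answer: -4/14957347 ≈ -2.6743e-7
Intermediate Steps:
b(n, J) = 6 + 2*J*n (b(n, J) = 6 + n*(2*J) = 6 + 2*J*n)
k(s, A) = -8 + 3860*A + 4*s*(105/32 + s) (k(s, A) = -8 + 4*((-210/(-64) + (A*s)/A)*s + 965*A) = -8 + 4*((-210*(-1/64) + s)*s + 965*A) = -8 + 4*((105/32 + s)*s + 965*A) = -8 + 4*(s*(105/32 + s) + 965*A) = -8 + 4*(965*A + s*(105/32 + s)) = -8 + (3860*A + 4*s*(105/32 + s)) = -8 + 3860*A + 4*s*(105/32 + s))
1/(-414520 + k(810, b(-31, 25))) = 1/(-414520 + (-8 + 4*810² + 3860*(6 + 2*25*(-31)) + (105/8)*810)) = 1/(-414520 + (-8 + 4*656100 + 3860*(6 - 1550) + 42525/4)) = 1/(-414520 + (-8 + 2624400 + 3860*(-1544) + 42525/4)) = 1/(-414520 + (-8 + 2624400 - 5959840 + 42525/4)) = 1/(-414520 - 13299267/4) = 1/(-14957347/4) = -4/14957347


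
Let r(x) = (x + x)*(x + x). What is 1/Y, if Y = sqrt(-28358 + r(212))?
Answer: sqrt(151418)/151418 ≈ 0.0025699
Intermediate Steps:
r(x) = 4*x**2 (r(x) = (2*x)*(2*x) = 4*x**2)
Y = sqrt(151418) (Y = sqrt(-28358 + 4*212**2) = sqrt(-28358 + 4*44944) = sqrt(-28358 + 179776) = sqrt(151418) ≈ 389.12)
1/Y = 1/(sqrt(151418)) = sqrt(151418)/151418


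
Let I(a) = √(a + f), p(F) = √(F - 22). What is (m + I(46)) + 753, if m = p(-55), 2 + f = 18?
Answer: 753 + √62 + I*√77 ≈ 760.87 + 8.775*I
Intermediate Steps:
f = 16 (f = -2 + 18 = 16)
p(F) = √(-22 + F)
m = I*√77 (m = √(-22 - 55) = √(-77) = I*√77 ≈ 8.775*I)
I(a) = √(16 + a) (I(a) = √(a + 16) = √(16 + a))
(m + I(46)) + 753 = (I*√77 + √(16 + 46)) + 753 = (I*√77 + √62) + 753 = (√62 + I*√77) + 753 = 753 + √62 + I*√77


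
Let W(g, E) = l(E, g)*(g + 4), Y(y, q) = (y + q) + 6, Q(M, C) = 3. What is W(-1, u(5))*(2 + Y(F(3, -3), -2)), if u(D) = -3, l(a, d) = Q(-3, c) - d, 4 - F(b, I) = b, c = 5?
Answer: 84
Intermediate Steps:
F(b, I) = 4 - b
l(a, d) = 3 - d
Y(y, q) = 6 + q + y (Y(y, q) = (q + y) + 6 = 6 + q + y)
W(g, E) = (3 - g)*(4 + g) (W(g, E) = (3 - g)*(g + 4) = (3 - g)*(4 + g))
W(-1, u(5))*(2 + Y(F(3, -3), -2)) = (12 - 1*(-1) - 1*(-1)²)*(2 + (6 - 2 + (4 - 1*3))) = (12 + 1 - 1*1)*(2 + (6 - 2 + (4 - 3))) = (12 + 1 - 1)*(2 + (6 - 2 + 1)) = 12*(2 + 5) = 12*7 = 84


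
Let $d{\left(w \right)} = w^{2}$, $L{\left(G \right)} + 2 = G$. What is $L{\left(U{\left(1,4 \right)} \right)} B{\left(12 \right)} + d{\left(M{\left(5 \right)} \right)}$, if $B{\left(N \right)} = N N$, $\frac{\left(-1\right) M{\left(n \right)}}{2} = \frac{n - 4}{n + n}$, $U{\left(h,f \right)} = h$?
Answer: $- \frac{3599}{25} \approx -143.96$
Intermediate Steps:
$L{\left(G \right)} = -2 + G$
$M{\left(n \right)} = - \frac{-4 + n}{n}$ ($M{\left(n \right)} = - 2 \frac{n - 4}{n + n} = - 2 \frac{-4 + n}{2 n} = - \frac{-4 + n}{n}$)
$B{\left(N \right)} = N^{2}$
$L{\left(U{\left(1,4 \right)} \right)} B{\left(12 \right)} + d{\left(M{\left(5 \right)} \right)} = \left(-2 + 1\right) 12^{2} + \left(\frac{4 - 5}{5}\right)^{2} = \left(-1\right) 144 + \left(\frac{4 - 5}{5}\right)^{2} = -144 + \left(\frac{1}{5} \left(-1\right)\right)^{2} = -144 + \left(- \frac{1}{5}\right)^{2} = -144 + \frac{1}{25} = - \frac{3599}{25}$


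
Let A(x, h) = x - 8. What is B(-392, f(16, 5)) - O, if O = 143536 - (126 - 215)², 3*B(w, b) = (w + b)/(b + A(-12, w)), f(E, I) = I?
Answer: -678032/5 ≈ -1.3561e+5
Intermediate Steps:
A(x, h) = -8 + x
B(w, b) = (b + w)/(3*(-20 + b)) (B(w, b) = ((w + b)/(b + (-8 - 12)))/3 = ((b + w)/(b - 20))/3 = ((b + w)/(-20 + b))/3 = (b + w)/(3*(-20 + b)))
O = 135615 (O = 143536 - 1*(-89)² = 143536 - 1*7921 = 143536 - 7921 = 135615)
B(-392, f(16, 5)) - O = (5 - 392)/(3*(-20 + 5)) - 1*135615 = (⅓)*(-387)/(-15) - 135615 = (⅓)*(-1/15)*(-387) - 135615 = 43/5 - 135615 = -678032/5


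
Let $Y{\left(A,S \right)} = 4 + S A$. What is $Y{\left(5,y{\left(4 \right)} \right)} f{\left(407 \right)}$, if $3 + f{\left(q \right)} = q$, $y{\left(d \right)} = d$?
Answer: $9696$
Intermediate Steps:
$f{\left(q \right)} = -3 + q$
$Y{\left(A,S \right)} = 4 + A S$
$Y{\left(5,y{\left(4 \right)} \right)} f{\left(407 \right)} = \left(4 + 5 \cdot 4\right) \left(-3 + 407\right) = \left(4 + 20\right) 404 = 24 \cdot 404 = 9696$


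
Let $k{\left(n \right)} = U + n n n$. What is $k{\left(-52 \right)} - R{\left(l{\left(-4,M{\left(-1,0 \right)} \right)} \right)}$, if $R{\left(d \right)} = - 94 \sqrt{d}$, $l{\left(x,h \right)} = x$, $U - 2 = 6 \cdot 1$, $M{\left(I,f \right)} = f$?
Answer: $-140600 + 188 i \approx -1.406 \cdot 10^{5} + 188.0 i$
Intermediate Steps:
$U = 8$ ($U = 2 + 6 \cdot 1 = 2 + 6 = 8$)
$k{\left(n \right)} = 8 + n^{3}$ ($k{\left(n \right)} = 8 + n n n = 8 + n n^{2} = 8 + n^{3}$)
$k{\left(-52 \right)} - R{\left(l{\left(-4,M{\left(-1,0 \right)} \right)} \right)} = \left(8 + \left(-52\right)^{3}\right) - - 94 \sqrt{-4} = \left(8 - 140608\right) - - 94 \cdot 2 i = -140600 - - 188 i = -140600 + 188 i$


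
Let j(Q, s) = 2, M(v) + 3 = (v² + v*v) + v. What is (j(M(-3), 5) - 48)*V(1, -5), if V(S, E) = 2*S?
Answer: -92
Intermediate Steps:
M(v) = -3 + v + 2*v² (M(v) = -3 + ((v² + v*v) + v) = -3 + ((v² + v²) + v) = -3 + (2*v² + v) = -3 + (v + 2*v²) = -3 + v + 2*v²)
(j(M(-3), 5) - 48)*V(1, -5) = (2 - 48)*(2*1) = -46*2 = -92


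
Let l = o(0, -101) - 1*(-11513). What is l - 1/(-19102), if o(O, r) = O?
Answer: 219921327/19102 ≈ 11513.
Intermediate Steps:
l = 11513 (l = 0 - 1*(-11513) = 0 + 11513 = 11513)
l - 1/(-19102) = 11513 - 1/(-19102) = 11513 - 1*(-1/19102) = 11513 + 1/19102 = 219921327/19102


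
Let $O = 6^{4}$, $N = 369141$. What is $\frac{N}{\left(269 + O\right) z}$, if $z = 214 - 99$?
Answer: $\frac{369141}{179975} \approx 2.0511$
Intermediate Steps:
$z = 115$ ($z = 214 - 99 = 115$)
$O = 1296$
$\frac{N}{\left(269 + O\right) z} = \frac{369141}{\left(269 + 1296\right) 115} = \frac{369141}{1565 \cdot 115} = \frac{369141}{179975}$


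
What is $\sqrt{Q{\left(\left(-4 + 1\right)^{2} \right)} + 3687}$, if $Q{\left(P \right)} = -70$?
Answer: $\sqrt{3617} \approx 60.141$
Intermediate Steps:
$\sqrt{Q{\left(\left(-4 + 1\right)^{2} \right)} + 3687} = \sqrt{-70 + 3687} = \sqrt{3617}$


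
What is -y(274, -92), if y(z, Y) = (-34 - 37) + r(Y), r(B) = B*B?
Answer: -8393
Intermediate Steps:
r(B) = B²
y(z, Y) = -71 + Y² (y(z, Y) = (-34 - 37) + Y² = -71 + Y²)
-y(274, -92) = -(-71 + (-92)²) = -(-71 + 8464) = -1*8393 = -8393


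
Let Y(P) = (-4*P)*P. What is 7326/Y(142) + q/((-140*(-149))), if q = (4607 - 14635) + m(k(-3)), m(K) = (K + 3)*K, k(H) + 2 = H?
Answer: -120104021/210310520 ≈ -0.57108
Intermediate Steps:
k(H) = -2 + H
Y(P) = -4*P²
m(K) = K*(3 + K) (m(K) = (3 + K)*K = K*(3 + K))
q = -10018 (q = (4607 - 14635) + (-2 - 3)*(3 + (-2 - 3)) = -10028 - 5*(3 - 5) = -10028 - 5*(-2) = -10028 + 10 = -10018)
7326/Y(142) + q/((-140*(-149))) = 7326/((-4*142²)) - 10018/((-140*(-149))) = 7326/((-4*20164)) - 10018/20860 = 7326/(-80656) - 10018*1/20860 = 7326*(-1/80656) - 5009/10430 = -3663/40328 - 5009/10430 = -120104021/210310520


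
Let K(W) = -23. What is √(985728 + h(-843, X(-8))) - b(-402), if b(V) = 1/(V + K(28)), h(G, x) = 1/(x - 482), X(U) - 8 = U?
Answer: 1/425 + √229008271390/482 ≈ 992.84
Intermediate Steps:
X(U) = 8 + U
h(G, x) = 1/(-482 + x)
b(V) = 1/(-23 + V) (b(V) = 1/(V - 23) = 1/(-23 + V))
√(985728 + h(-843, X(-8))) - b(-402) = √(985728 + 1/(-482 + (8 - 8))) - 1/(-23 - 402) = √(985728 + 1/(-482 + 0)) - 1/(-425) = √(985728 + 1/(-482)) - 1*(-1/425) = √(985728 - 1/482) + 1/425 = √(475120895/482) + 1/425 = √229008271390/482 + 1/425 = 1/425 + √229008271390/482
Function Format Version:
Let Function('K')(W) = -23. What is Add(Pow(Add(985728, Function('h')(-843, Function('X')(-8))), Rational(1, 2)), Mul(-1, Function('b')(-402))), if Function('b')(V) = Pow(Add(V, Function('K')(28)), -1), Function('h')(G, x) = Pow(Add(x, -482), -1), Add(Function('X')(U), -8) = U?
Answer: Add(Rational(1, 425), Mul(Rational(1, 482), Pow(229008271390, Rational(1, 2)))) ≈ 992.84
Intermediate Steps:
Function('X')(U) = Add(8, U)
Function('h')(G, x) = Pow(Add(-482, x), -1)
Function('b')(V) = Pow(Add(-23, V), -1) (Function('b')(V) = Pow(Add(V, -23), -1) = Pow(Add(-23, V), -1))
Add(Pow(Add(985728, Function('h')(-843, Function('X')(-8))), Rational(1, 2)), Mul(-1, Function('b')(-402))) = Add(Pow(Add(985728, Pow(Add(-482, Add(8, -8)), -1)), Rational(1, 2)), Mul(-1, Pow(Add(-23, -402), -1))) = Add(Pow(Add(985728, Pow(Add(-482, 0), -1)), Rational(1, 2)), Mul(-1, Pow(-425, -1))) = Add(Pow(Add(985728, Pow(-482, -1)), Rational(1, 2)), Mul(-1, Rational(-1, 425))) = Add(Pow(Add(985728, Rational(-1, 482)), Rational(1, 2)), Rational(1, 425)) = Add(Pow(Rational(475120895, 482), Rational(1, 2)), Rational(1, 425)) = Add(Mul(Rational(1, 482), Pow(229008271390, Rational(1, 2))), Rational(1, 425)) = Add(Rational(1, 425), Mul(Rational(1, 482), Pow(229008271390, Rational(1, 2))))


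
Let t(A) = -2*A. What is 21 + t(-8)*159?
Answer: 2565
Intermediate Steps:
21 + t(-8)*159 = 21 - 2*(-8)*159 = 21 + 16*159 = 21 + 2544 = 2565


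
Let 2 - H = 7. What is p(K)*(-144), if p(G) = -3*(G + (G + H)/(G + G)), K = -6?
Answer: -2196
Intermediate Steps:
H = -5 (H = 2 - 1*7 = 2 - 7 = -5)
p(G) = -3*G - 3*(-5 + G)/(2*G) (p(G) = -3*(G + (G - 5)/(G + G)) = -3*(G + (-5 + G)/((2*G))) = -3*(G + (-5 + G)*(1/(2*G))) = -3*(G + (-5 + G)/(2*G)) = -3*G - 3*(-5 + G)/(2*G))
p(K)*(-144) = (-3/2 - 3*(-6) + (15/2)/(-6))*(-144) = (-3/2 + 18 + (15/2)*(-⅙))*(-144) = (-3/2 + 18 - 5/4)*(-144) = (61/4)*(-144) = -2196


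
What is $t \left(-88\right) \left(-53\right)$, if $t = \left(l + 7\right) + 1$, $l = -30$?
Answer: $-102608$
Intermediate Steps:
$t = -22$ ($t = \left(-30 + 7\right) + 1 = -23 + 1 = -22$)
$t \left(-88\right) \left(-53\right) = \left(-22\right) \left(-88\right) \left(-53\right) = 1936 \left(-53\right) = -102608$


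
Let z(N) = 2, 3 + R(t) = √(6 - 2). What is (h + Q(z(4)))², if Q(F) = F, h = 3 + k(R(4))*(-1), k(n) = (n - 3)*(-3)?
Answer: 49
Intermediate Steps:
R(t) = -1 (R(t) = -3 + √(6 - 2) = -3 + √4 = -3 + 2 = -1)
k(n) = 9 - 3*n (k(n) = (-3 + n)*(-3) = 9 - 3*n)
h = -9 (h = 3 + (9 - 3*(-1))*(-1) = 3 + (9 + 3)*(-1) = 3 + 12*(-1) = 3 - 12 = -9)
(h + Q(z(4)))² = (-9 + 2)² = (-7)² = 49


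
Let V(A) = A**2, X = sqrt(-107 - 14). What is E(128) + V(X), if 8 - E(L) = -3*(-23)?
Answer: -182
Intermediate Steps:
E(L) = -61 (E(L) = 8 - (-3)*(-23) = 8 - 1*69 = 8 - 69 = -61)
X = 11*I (X = sqrt(-121) = 11*I ≈ 11.0*I)
E(128) + V(X) = -61 + (11*I)**2 = -61 - 121 = -182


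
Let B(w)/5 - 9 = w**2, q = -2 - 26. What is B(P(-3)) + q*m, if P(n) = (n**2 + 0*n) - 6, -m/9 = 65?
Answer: 16470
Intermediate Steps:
m = -585 (m = -9*65 = -585)
P(n) = -6 + n**2 (P(n) = (n**2 + 0) - 6 = n**2 - 6 = -6 + n**2)
q = -28
B(w) = 45 + 5*w**2
B(P(-3)) + q*m = (45 + 5*(-6 + (-3)**2)**2) - 28*(-585) = (45 + 5*(-6 + 9)**2) + 16380 = (45 + 5*3**2) + 16380 = (45 + 5*9) + 16380 = (45 + 45) + 16380 = 90 + 16380 = 16470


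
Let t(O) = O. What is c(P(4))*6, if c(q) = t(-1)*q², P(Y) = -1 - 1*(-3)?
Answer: -24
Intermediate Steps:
P(Y) = 2 (P(Y) = -1 + 3 = 2)
c(q) = -q²
c(P(4))*6 = -1*2²*6 = -1*4*6 = -4*6 = -24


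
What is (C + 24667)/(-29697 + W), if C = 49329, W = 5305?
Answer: -18499/6098 ≈ -3.0336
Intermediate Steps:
(C + 24667)/(-29697 + W) = (49329 + 24667)/(-29697 + 5305) = 73996/(-24392) = 73996*(-1/24392) = -18499/6098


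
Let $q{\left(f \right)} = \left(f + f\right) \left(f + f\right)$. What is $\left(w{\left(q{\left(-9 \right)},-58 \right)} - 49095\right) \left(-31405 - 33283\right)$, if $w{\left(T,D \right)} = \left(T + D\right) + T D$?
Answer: $4374267248$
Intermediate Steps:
$q{\left(f \right)} = 4 f^{2}$ ($q{\left(f \right)} = 2 f 2 f = 4 f^{2}$)
$w{\left(T,D \right)} = D + T + D T$ ($w{\left(T,D \right)} = \left(D + T\right) + D T = D + T + D T$)
$\left(w{\left(q{\left(-9 \right)},-58 \right)} - 49095\right) \left(-31405 - 33283\right) = \left(\left(-58 + 4 \left(-9\right)^{2} - 58 \cdot 4 \left(-9\right)^{2}\right) - 49095\right) \left(-31405 - 33283\right) = \left(\left(-58 + 4 \cdot 81 - 58 \cdot 4 \cdot 81\right) - 49095\right) \left(-64688\right) = \left(\left(-58 + 324 - 18792\right) - 49095\right) \left(-64688\right) = \left(-18526 - 49095\right) \left(-64688\right) = \left(-67621\right) \left(-64688\right) = 4374267248$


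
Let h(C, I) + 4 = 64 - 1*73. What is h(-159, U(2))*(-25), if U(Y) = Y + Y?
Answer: 325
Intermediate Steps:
U(Y) = 2*Y
h(C, I) = -13 (h(C, I) = -4 + (64 - 1*73) = -4 + (64 - 73) = -4 - 9 = -13)
h(-159, U(2))*(-25) = -13*(-25) = 325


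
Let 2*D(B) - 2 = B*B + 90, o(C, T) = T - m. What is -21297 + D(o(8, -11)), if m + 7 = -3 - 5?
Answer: -21243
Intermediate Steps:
m = -15 (m = -7 + (-3 - 5) = -7 - 8 = -15)
o(C, T) = 15 + T (o(C, T) = T - 1*(-15) = T + 15 = 15 + T)
D(B) = 46 + B**2/2 (D(B) = 1 + (B*B + 90)/2 = 1 + (B**2 + 90)/2 = 1 + (90 + B**2)/2 = 1 + (45 + B**2/2) = 46 + B**2/2)
-21297 + D(o(8, -11)) = -21297 + (46 + (15 - 11)**2/2) = -21297 + (46 + (1/2)*4**2) = -21297 + (46 + (1/2)*16) = -21297 + (46 + 8) = -21297 + 54 = -21243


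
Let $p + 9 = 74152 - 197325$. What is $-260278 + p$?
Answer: $-383460$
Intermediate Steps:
$p = -123182$ ($p = -9 + \left(74152 - 197325\right) = -9 - 123173 = -123182$)
$-260278 + p = -260278 - 123182 = -383460$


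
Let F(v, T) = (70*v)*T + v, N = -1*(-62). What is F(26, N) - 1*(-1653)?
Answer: 114519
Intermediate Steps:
N = 62
F(v, T) = v + 70*T*v (F(v, T) = 70*T*v + v = v + 70*T*v)
F(26, N) - 1*(-1653) = 26*(1 + 70*62) - 1*(-1653) = 26*(1 + 4340) + 1653 = 26*4341 + 1653 = 112866 + 1653 = 114519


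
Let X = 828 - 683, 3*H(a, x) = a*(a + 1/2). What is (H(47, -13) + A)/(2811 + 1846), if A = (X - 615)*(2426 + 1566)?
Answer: -11252975/27942 ≈ -402.73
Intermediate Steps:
H(a, x) = a*(½ + a)/3 (H(a, x) = (a*(a + 1/2))/3 = (a*(a + ½))/3 = (a*(½ + a))/3 = a*(½ + a)/3)
X = 145
A = -1876240 (A = (145 - 615)*(2426 + 1566) = -470*3992 = -1876240)
(H(47, -13) + A)/(2811 + 1846) = ((⅙)*47*(1 + 2*47) - 1876240)/(2811 + 1846) = ((⅙)*47*(1 + 94) - 1876240)/4657 = ((⅙)*47*95 - 1876240)*(1/4657) = (4465/6 - 1876240)*(1/4657) = -11252975/6*1/4657 = -11252975/27942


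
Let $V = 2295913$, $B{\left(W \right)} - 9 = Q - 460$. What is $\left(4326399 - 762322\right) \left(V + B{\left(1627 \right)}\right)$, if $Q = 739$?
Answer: $8183837171477$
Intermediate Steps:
$B{\left(W \right)} = 288$ ($B{\left(W \right)} = 9 + \left(739 - 460\right) = 9 + 279 = 288$)
$\left(4326399 - 762322\right) \left(V + B{\left(1627 \right)}\right) = \left(4326399 - 762322\right) \left(2295913 + 288\right) = 3564077 \cdot 2296201 = 8183837171477$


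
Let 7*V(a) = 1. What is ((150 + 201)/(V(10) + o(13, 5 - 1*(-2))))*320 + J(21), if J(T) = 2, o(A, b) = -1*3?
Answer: -39310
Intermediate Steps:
V(a) = ⅐ (V(a) = (⅐)*1 = ⅐)
o(A, b) = -3
((150 + 201)/(V(10) + o(13, 5 - 1*(-2))))*320 + J(21) = ((150 + 201)/(⅐ - 3))*320 + 2 = (351/(-20/7))*320 + 2 = (351*(-7/20))*320 + 2 = -2457/20*320 + 2 = -39312 + 2 = -39310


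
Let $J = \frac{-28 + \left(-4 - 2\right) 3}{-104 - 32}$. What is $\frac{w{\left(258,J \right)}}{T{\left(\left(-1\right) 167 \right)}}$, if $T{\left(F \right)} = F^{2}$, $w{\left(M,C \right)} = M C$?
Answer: $\frac{2967}{948226} \approx 0.003129$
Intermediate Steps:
$J = \frac{23}{68}$ ($J = \frac{-28 - 18}{-136} = \left(-28 - 18\right) \left(- \frac{1}{136}\right) = \left(-46\right) \left(- \frac{1}{136}\right) = \frac{23}{68} \approx 0.33824$)
$w{\left(M,C \right)} = C M$
$\frac{w{\left(258,J \right)}}{T{\left(\left(-1\right) 167 \right)}} = \frac{\frac{23}{68} \cdot 258}{\left(\left(-1\right) 167\right)^{2}} = \frac{2967}{34 \left(-167\right)^{2}} = \frac{2967}{34 \cdot 27889} = \frac{2967}{34} \cdot \frac{1}{27889} = \frac{2967}{948226}$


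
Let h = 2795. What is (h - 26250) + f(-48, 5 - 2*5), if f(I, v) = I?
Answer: -23503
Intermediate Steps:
(h - 26250) + f(-48, 5 - 2*5) = (2795 - 26250) - 48 = -23455 - 48 = -23503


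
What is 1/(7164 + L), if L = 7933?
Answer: 1/15097 ≈ 6.6238e-5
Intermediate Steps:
1/(7164 + L) = 1/(7164 + 7933) = 1/15097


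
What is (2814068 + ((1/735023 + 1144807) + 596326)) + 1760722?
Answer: 4642348671230/735023 ≈ 6.3159e+6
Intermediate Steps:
(2814068 + ((1/735023 + 1144807) + 596326)) + 1760722 = (2814068 + (841459475562/735023 + 596326)) + 1760722 = (2814068 + 1279772801060/735023) + 1760722 = 3348177504624/735023 + 1760722 = 4642348671230/735023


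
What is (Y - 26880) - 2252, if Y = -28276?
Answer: -57408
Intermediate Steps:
(Y - 26880) - 2252 = (-28276 - 26880) - 2252 = -55156 - 2252 = -57408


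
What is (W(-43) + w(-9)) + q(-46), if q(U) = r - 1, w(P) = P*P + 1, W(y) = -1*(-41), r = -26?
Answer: 96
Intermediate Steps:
W(y) = 41
w(P) = 1 + P² (w(P) = P² + 1 = 1 + P²)
q(U) = -27 (q(U) = -26 - 1 = -27)
(W(-43) + w(-9)) + q(-46) = (41 + (1 + (-9)²)) - 27 = (41 + (1 + 81)) - 27 = (41 + 82) - 27 = 123 - 27 = 96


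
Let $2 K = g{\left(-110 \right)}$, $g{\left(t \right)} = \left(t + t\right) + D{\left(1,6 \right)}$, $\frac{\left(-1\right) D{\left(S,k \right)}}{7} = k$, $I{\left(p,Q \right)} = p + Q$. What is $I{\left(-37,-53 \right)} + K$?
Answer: $-221$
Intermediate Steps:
$I{\left(p,Q \right)} = Q + p$
$D{\left(S,k \right)} = - 7 k$
$g{\left(t \right)} = -42 + 2 t$ ($g{\left(t \right)} = \left(t + t\right) - 42 = 2 t - 42 = -42 + 2 t$)
$K = -131$ ($K = \frac{-42 + 2 \left(-110\right)}{2} = \frac{-42 - 220}{2} = \frac{1}{2} \left(-262\right) = -131$)
$I{\left(-37,-53 \right)} + K = \left(-53 - 37\right) - 131 = -90 - 131 = -221$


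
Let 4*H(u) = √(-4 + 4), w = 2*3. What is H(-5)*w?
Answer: 0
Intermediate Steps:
w = 6
H(u) = 0 (H(u) = √(-4 + 4)/4 = √0/4 = (¼)*0 = 0)
H(-5)*w = 0*6 = 0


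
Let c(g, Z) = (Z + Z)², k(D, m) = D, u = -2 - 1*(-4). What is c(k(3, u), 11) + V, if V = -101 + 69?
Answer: 452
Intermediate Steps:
u = 2 (u = -2 + 4 = 2)
V = -32
c(g, Z) = 4*Z² (c(g, Z) = (2*Z)² = 4*Z²)
c(k(3, u), 11) + V = 4*11² - 32 = 4*121 - 32 = 484 - 32 = 452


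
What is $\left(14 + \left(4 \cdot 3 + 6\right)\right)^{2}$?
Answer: $1024$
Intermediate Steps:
$\left(14 + \left(4 \cdot 3 + 6\right)\right)^{2} = \left(14 + \left(12 + 6\right)\right)^{2} = \left(14 + 18\right)^{2} = 32^{2} = 1024$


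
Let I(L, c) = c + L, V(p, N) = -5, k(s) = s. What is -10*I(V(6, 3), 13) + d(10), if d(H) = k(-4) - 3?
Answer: -87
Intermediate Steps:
I(L, c) = L + c
d(H) = -7 (d(H) = -4 - 3 = -7)
-10*I(V(6, 3), 13) + d(10) = -10*(-5 + 13) - 7 = -10*8 - 7 = -80 - 7 = -87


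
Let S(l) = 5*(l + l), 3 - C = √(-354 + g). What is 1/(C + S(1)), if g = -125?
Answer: 13/648 + I*√479/648 ≈ 0.020062 + 0.033775*I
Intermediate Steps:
C = 3 - I*√479 (C = 3 - √(-354 - 125) = 3 - √(-479) = 3 - I*√479 ≈ 3.0 - 21.886*I)
S(l) = 10*l (S(l) = 5*(2*l) = 10*l)
1/(C + S(1)) = 1/((3 - I*√479) + 10*1) = 1/((3 - I*√479) + 10) = 1/(13 - I*√479)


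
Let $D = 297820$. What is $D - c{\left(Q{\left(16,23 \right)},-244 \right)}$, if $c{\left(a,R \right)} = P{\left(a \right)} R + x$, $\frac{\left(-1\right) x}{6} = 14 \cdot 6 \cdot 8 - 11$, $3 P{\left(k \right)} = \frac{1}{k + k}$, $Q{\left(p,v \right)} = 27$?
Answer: $\frac{24444788}{81} \approx 3.0179 \cdot 10^{5}$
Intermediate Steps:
$P{\left(k \right)} = \frac{1}{6 k}$ ($P{\left(k \right)} = \frac{1}{3 \left(k + k\right)} = \frac{1}{3 \cdot 2 k} = \frac{\frac{1}{2} \frac{1}{k}}{3} = \frac{1}{6 k}$)
$x = -3966$ ($x = - 6 \left(14 \cdot 6 \cdot 8 - 11\right) = - 6 \left(14 \cdot 48 - 11\right) = - 6 \left(672 - 11\right) = \left(-6\right) 661 = -3966$)
$c{\left(a,R \right)} = -3966 + \frac{R}{6 a}$ ($c{\left(a,R \right)} = \frac{1}{6 a} R - 3966 = \frac{R}{6 a} - 3966 = -3966 + \frac{R}{6 a}$)
$D - c{\left(Q{\left(16,23 \right)},-244 \right)} = 297820 - \left(-3966 + \frac{1}{6} \left(-244\right) \frac{1}{27}\right) = 297820 - \left(-3966 - \frac{122}{81}\right) = 297820 - - \frac{321368}{81} = 297820 + \frac{321368}{81} = \frac{24444788}{81}$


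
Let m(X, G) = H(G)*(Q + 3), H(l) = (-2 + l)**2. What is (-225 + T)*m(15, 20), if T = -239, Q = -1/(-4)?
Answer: -488592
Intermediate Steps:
Q = 1/4 (Q = -1*(-1/4) = 1/4 ≈ 0.25000)
m(X, G) = 13*(-2 + G)**2/4 (m(X, G) = (-2 + G)**2*(1/4 + 3) = (-2 + G)**2*(13/4) = 13*(-2 + G)**2/4)
(-225 + T)*m(15, 20) = (-225 - 239)*(13*(-2 + 20)**2/4) = -1508*18**2 = -1508*324 = -464*1053 = -488592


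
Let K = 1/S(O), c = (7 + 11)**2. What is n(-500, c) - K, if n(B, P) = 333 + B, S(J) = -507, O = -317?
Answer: -84668/507 ≈ -167.00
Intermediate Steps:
c = 324 (c = 18**2 = 324)
K = -1/507 (K = 1/(-507) = -1/507 ≈ -0.0019724)
n(-500, c) - K = (333 - 500) - 1*(-1/507) = -167 + 1/507 = -84668/507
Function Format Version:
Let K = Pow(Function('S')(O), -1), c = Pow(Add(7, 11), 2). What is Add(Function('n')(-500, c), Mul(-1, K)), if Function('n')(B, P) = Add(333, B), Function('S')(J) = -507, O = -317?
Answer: Rational(-84668, 507) ≈ -167.00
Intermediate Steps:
c = 324 (c = Pow(18, 2) = 324)
K = Rational(-1, 507) (K = Pow(-507, -1) = Rational(-1, 507) ≈ -0.0019724)
Add(Function('n')(-500, c), Mul(-1, K)) = Add(Add(333, -500), Mul(-1, Rational(-1, 507))) = Add(-167, Rational(1, 507)) = Rational(-84668, 507)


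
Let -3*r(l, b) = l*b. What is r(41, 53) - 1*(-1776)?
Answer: 3155/3 ≈ 1051.7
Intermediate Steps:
r(l, b) = -b*l/3 (r(l, b) = -l*b/3 = -b*l/3)
r(41, 53) - 1*(-1776) = -⅓*53*41 - 1*(-1776) = -2173/3 + 1776 = 3155/3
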